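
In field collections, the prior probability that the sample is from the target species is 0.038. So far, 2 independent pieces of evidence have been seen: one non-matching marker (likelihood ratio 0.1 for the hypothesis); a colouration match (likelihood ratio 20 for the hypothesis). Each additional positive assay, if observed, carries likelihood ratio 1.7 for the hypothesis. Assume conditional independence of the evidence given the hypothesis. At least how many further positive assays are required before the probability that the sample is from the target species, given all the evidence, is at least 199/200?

15

Prior odds = 0.038/0.962 = 19/481.
Combined Bayes factor of the evidence already in hand = 0.1 × 20 = 2.
Odds after that evidence = (19/481) × 2 = 38/481.
Target odds = 0.995/0.005 = 199.
Need 1.7ⁿ ≥ 199 ÷ (38/481) = 95719/38.
1.7¹⁴ ≈1683.78 falls short of 95719/38 but 1.7¹⁵ ≈2862.42 reaches it, so n = 15.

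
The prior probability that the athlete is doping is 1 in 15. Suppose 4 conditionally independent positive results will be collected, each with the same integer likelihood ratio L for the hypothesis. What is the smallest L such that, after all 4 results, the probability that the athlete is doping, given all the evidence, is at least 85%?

3

Prior odds = (1/15)/(14/15) = 1/14.
Target odds = 0.85/0.15 = 17/3.
Need L⁴ ≥ 17/3 ÷ (1/14) = 238/3.
2⁴ = 16 < 238/3 ≤ 81 = 3⁴, so L = 3.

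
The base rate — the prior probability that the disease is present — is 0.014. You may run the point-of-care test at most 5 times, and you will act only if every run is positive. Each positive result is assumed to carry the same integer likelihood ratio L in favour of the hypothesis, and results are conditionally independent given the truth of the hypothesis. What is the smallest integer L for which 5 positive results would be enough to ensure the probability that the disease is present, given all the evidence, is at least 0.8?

Prior odds = 0.014/0.986 = 7/493.
Target odds = 0.8/0.2 = 4.
Need L⁵ ≥ 4 ÷ (7/493) = 1972/7.
3⁵ = 243 < 1972/7 ≤ 1024 = 4⁵, so L = 4.

4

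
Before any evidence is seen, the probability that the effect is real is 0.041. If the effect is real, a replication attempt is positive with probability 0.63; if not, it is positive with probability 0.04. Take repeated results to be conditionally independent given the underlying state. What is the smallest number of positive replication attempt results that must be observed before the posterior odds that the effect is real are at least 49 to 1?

3

Prior odds: 0.041 ÷ 0.959 = 41/959.
Likelihood ratio of a positive = 0.63/0.04 = 15.75.
Target odds = 49.
Require 15.75ⁿ ≥ 49 ÷ (41/959) = 46991/41.
15.75² = 248.0625 falls short of 46991/41 but 15.75³ = 3906.984375 reaches it, so n = 3.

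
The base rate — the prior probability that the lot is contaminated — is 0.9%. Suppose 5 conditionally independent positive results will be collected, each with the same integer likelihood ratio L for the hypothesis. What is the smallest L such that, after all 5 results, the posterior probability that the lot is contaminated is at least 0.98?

Prior odds = 0.009/0.991 = 9/991.
Target odds = 0.98/0.02 = 49.
Need L⁵ ≥ 49 ÷ (9/991) = 48559/9.
5⁵ = 3125 < 48559/9 ≤ 7776 = 6⁵, so L = 6.

6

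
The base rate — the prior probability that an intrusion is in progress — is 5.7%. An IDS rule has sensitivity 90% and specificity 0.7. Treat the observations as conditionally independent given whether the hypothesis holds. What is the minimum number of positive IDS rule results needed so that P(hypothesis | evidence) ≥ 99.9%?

Prior odds: 0.057 ÷ 0.943 = 57/943.
False-positive rate = 1 − 0.7 = 0.3; likelihood ratio of a positive = 0.9/0.3 = 3.
Target posterior odds = 0.999/0.001 = 999.
Need (57/943) × 3ⁿ ≥ 999, i.e. 3ⁿ ≥ 314019/19.
3⁸ = 6561 falls short of 314019/19 but 3⁹ = 19683 reaches it, so n = 9.

9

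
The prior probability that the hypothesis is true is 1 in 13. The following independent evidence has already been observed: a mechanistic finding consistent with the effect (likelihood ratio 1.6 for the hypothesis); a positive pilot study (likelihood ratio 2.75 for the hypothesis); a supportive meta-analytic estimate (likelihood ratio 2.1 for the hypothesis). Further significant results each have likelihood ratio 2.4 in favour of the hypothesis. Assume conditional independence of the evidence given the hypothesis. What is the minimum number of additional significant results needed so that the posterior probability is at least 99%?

Prior odds = (1/13)/(12/13) = 1/12.
Combined Bayes factor of the evidence already in hand = 1.6 × 2.75 × 2.1 = 9.24.
Odds after that evidence = (1/12) × 9.24 = 0.77.
Target odds = 0.99/0.01 = 99.
Need 2.4ⁿ ≥ 99 ÷ 0.77 = 900/7.
2.4⁵ = 79.62624 falls short of 900/7 but 2.4⁶ = 2985984/15625 reaches it, so n = 6.

6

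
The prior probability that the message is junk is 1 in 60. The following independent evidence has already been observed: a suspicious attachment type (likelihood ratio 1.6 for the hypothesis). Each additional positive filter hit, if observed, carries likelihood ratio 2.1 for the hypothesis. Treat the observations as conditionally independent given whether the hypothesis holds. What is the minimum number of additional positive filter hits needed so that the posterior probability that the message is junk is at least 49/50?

Prior odds = (1/60)/(59/60) = 1/59.
Bayes factor of the evidence already in hand = 1.6.
Odds after that evidence = (1/59) × 1.6 = 8/295.
Target odds = 0.98/0.02 = 49.
Need 2.1ⁿ ≥ 49 ÷ (8/295) = 1806.875.
2.1¹⁰ ≈1667.99 falls short of 1806.875 but 2.1¹¹ ≈3502.78 reaches it, so n = 11.

11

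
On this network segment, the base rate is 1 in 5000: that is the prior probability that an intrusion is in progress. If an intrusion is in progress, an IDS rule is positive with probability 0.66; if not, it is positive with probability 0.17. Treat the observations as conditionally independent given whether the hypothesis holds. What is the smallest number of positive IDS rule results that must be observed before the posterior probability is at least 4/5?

Prior odds = 0.0002/0.9998 = 1/4999.
Likelihood ratio of a positive = 0.66/0.17 = 66/17.
Target odds: 0.8 ÷ 0.2 = 4.
Need (1/4999) × (66/17)ⁿ ≥ 4, i.e. (66/17)ⁿ ≥ 19996.
(66/17)⁷ ≈13294.3 falls short of 19996 but (66/17)⁸ ≈51613.1 reaches it, so n = 8.

8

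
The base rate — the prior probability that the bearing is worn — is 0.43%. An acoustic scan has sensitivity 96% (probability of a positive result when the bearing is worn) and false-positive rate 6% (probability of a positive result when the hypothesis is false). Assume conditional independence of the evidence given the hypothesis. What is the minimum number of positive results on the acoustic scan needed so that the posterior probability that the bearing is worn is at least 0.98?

4

Prior odds = 0.0043/0.9957 = 43/9957.
Likelihood ratio of a positive result = 0.96/0.06 = 16.
Target odds: 0.98 ÷ 0.02 = 49.
Need (43/9957) × 16ⁿ ≥ 49, i.e. 16ⁿ ≥ 487893/43.
16³ = 4096 falls short of 487893/43 but 16⁴ = 65536 reaches it, so n = 4.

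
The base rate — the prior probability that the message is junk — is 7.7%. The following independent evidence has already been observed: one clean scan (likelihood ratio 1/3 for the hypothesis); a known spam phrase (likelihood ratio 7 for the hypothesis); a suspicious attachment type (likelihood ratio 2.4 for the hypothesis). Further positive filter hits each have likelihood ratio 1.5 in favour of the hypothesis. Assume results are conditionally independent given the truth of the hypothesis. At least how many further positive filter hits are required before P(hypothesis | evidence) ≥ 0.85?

7

Prior odds = 0.077/0.923 = 77/923.
Combined Bayes factor of the evidence already in hand = (1/3) × 7 × 2.4 = 5.6.
Odds after that evidence = (77/923) × 5.6 = 2156/4615.
Target odds = 0.85/0.15 = 17/3.
Need 1.5ⁿ ≥ 17/3 ÷ (2156/4615) = 78455/6468.
1.5⁶ = 11.390625 falls short of 78455/6468 but 1.5⁷ = 17.0859375 reaches it, so n = 7.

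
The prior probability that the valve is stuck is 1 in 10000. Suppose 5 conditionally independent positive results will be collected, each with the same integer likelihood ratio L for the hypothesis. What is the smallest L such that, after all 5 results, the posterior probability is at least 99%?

Prior odds = 0.0001/0.9999 = 1/9999.
Target odds = 0.99/0.01 = 99.
Need L⁵ ≥ 99 ÷ (1/9999) = 989901.
15⁵ = 759375 < 989901 ≤ 1048576 = 16⁵, so L = 16.

16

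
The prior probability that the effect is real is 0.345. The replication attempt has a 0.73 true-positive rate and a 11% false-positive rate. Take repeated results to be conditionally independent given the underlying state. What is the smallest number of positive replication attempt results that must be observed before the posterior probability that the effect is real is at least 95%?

2

Prior odds: 0.345 ÷ 0.655 = 69/131.
Likelihood ratio of a positive result = 0.73/0.11 = 73/11.
Target odds: 0.95 ÷ 0.05 = 19.
Need (69/131) × (73/11)ⁿ ≥ 19, i.e. (73/11)ⁿ ≥ 2489/69.
(73/11)¹ = 73/11 falls short of 2489/69 but (73/11)² = 5329/121 reaches it, so n = 2.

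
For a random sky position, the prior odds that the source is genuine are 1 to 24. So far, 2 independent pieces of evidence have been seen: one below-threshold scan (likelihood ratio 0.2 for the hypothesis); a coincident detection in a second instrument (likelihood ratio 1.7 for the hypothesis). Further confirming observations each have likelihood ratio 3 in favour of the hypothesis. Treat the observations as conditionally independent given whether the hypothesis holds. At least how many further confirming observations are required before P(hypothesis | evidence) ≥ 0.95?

Prior odds = 1/24.
Combined Bayes factor of the evidence already in hand = 0.2 × 1.7 = 0.34.
Odds after that evidence = (1/24) × 0.34 = 17/1200.
Target odds = 0.95/0.05 = 19.
Need 3ⁿ ≥ 19 ÷ (17/1200) = 22800/17.
3⁶ = 729 falls short of 22800/17 but 3⁷ = 2187 reaches it, so n = 7.

7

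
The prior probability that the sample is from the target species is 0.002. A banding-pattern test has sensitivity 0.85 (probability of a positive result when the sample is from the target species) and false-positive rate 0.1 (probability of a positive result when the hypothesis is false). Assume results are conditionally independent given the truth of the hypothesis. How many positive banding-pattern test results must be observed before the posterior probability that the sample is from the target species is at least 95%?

Prior odds: 0.002 ÷ 0.998 = 1/499.
Likelihood ratio of a positive result = 0.85/0.1 = 8.5.
Target posterior odds = 0.95/0.05 = 19.
Require 8.5ⁿ ≥ 19 ÷ (1/499) = 9481.
8.5⁴ = 5220.0625 falls short of 9481 but 8.5⁵ = 44370.53125 reaches it, so n = 5.

5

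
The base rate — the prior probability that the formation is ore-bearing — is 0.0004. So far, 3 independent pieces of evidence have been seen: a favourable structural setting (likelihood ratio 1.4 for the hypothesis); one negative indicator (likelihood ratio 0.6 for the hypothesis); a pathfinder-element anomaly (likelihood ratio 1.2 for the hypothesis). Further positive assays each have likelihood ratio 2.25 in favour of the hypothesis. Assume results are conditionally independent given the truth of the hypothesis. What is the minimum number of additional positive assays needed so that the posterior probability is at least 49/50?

Prior odds = 0.0004/0.9996 = 1/2499.
Combined Bayes factor of the evidence already in hand = 1.4 × 0.6 × 1.2 = 1.008.
Odds after that evidence = (1/2499) × 1.008 = 6/14875.
Target odds = 0.98/0.02 = 49.
Need 2.25ⁿ ≥ 49 ÷ (6/14875) = 728875/6.
2.25¹⁴ ≈85222.7 falls short of 728875/6 but 2.25¹⁵ ≈191751 reaches it, so n = 15.

15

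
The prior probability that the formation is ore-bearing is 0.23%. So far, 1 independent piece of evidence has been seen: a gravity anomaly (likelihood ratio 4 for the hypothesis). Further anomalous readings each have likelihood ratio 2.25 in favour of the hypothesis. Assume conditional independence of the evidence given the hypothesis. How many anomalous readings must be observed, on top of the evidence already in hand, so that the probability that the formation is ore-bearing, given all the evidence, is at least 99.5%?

13

Prior odds = 0.0023/0.9977 = 23/9977.
Bayes factor of the evidence already in hand = 4.
Odds after that evidence = (23/9977) × 4 = 92/9977.
Target odds = 0.995/0.005 = 199.
Need 2.25ⁿ ≥ 199 ÷ (92/9977) = 1985423/92.
2.25¹² ≈16834.1 falls short of 1985423/92 but 2.25¹³ ≈37876.8 reaches it, so n = 13.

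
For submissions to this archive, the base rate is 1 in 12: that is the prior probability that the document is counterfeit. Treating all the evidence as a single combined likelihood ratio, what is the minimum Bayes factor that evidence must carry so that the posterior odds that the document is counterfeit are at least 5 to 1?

Prior odds = (1/12)/(11/12) = 1/11.
Target odds = 5.
Required Bayes factor = 5 ÷ (1/11) = 55.

55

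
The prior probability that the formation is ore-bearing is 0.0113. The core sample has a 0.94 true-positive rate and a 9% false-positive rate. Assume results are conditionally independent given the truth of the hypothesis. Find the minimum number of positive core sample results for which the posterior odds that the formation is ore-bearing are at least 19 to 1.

Prior odds = 0.0113/0.9887 = 113/9887.
Likelihood ratio of a positive result = 0.94/0.09 = 94/9.
Target odds = 19.
Need (113/9887) × (94/9)ⁿ ≥ 19, i.e. (94/9)ⁿ ≥ 187853/113.
(94/9)³ = 830584/729 falls short of 187853/113 but (94/9)⁴ = 78074896/6561 reaches it, so n = 4.

4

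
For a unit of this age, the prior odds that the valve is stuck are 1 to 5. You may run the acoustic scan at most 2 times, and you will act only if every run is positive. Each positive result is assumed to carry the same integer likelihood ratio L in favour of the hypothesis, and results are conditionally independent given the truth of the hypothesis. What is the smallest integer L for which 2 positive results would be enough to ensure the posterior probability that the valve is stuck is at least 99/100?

Prior odds = 0.2.
Target odds = 0.99/0.01 = 99.
Need L² ≥ 99 ÷ 0.2 = 495.
22² = 484 < 495 ≤ 529 = 23², so L = 23.

23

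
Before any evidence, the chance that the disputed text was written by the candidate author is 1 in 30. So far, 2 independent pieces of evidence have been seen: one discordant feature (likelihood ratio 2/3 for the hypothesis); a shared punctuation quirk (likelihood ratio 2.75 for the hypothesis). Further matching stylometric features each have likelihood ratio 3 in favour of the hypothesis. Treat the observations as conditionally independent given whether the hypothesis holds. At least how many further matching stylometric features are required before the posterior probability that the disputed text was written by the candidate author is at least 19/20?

6

Prior odds = (1/30)/(29/30) = 1/29.
Combined Bayes factor of the evidence already in hand = (2/3) × 2.75 = 11/6.
Odds after that evidence = (1/29) × 11/6 = 11/174.
Target odds = 0.95/0.05 = 19.
Need 3ⁿ ≥ 19 ÷ (11/174) = 3306/11.
3⁵ = 243 falls short of 3306/11 but 3⁶ = 729 reaches it, so n = 6.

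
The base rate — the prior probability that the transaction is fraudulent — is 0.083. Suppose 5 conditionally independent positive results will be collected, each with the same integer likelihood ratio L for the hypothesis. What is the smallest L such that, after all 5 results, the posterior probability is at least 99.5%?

Prior odds = 0.083/0.917 = 83/917.
Target odds = 0.995/0.005 = 199.
Need L⁵ ≥ 199 ÷ (83/917) = 182483/83.
4⁵ = 1024 < 182483/83 ≤ 3125 = 5⁵, so L = 5.

5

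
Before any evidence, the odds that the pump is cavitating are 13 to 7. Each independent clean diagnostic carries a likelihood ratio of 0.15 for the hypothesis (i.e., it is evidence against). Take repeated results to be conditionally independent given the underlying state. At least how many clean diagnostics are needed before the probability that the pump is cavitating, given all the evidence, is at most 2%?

Prior odds = 13/7.
Likelihood ratio per clean diagnostic = 0.15.
Target odds: 0.02 ÷ 0.98 = 1/49.
Need (13/7) × 0.15ⁿ ≤ 1/49, i.e. 0.15ⁿ ≤ 1/91.
0.15² = 0.0225 is still above 1/91 but 0.15³ = 0.003375 is at or below it, so n = 3.

3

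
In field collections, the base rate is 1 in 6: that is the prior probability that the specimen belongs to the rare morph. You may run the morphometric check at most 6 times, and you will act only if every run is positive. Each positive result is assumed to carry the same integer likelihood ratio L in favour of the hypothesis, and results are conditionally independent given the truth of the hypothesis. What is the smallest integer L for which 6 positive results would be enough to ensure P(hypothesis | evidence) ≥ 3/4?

Prior odds = (1/6)/(5/6) = 0.2.
Target odds = 0.75/0.25 = 3.
Need L⁶ ≥ 3 ÷ 0.2 = 15.
1⁶ = 1 < 15 ≤ 64 = 2⁶, so L = 2.

2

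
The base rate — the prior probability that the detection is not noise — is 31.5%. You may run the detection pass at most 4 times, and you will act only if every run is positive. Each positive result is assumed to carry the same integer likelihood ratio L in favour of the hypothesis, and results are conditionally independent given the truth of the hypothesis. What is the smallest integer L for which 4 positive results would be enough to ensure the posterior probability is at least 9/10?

3

Prior odds = 0.315/0.685 = 63/137.
Target odds = 0.9/0.1 = 9.
Need L⁴ ≥ 9 ÷ (63/137) = 137/7.
2⁴ = 16 < 137/7 ≤ 81 = 3⁴, so L = 3.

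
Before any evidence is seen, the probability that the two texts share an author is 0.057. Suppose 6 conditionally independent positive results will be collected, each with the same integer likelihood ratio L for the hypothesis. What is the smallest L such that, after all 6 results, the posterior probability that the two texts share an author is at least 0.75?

Prior odds = 0.057/0.943 = 57/943.
Target odds = 0.75/0.25 = 3.
Need L⁶ ≥ 3 ÷ (57/943) = 943/19.
1⁶ = 1 < 943/19 ≤ 64 = 2⁶, so L = 2.

2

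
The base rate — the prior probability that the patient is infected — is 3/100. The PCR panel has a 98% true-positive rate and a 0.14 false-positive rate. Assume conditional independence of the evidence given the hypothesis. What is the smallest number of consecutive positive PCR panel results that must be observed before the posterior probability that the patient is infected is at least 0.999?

Prior odds = 0.03/0.97 = 3/97.
Likelihood ratio of a positive result = 0.98/0.14 = 7.
Target posterior odds = 0.999/0.001 = 999.
Need (3/97) × 7ⁿ ≥ 999, i.e. 7ⁿ ≥ 32301.
7⁵ = 16807 falls short of 32301 but 7⁶ = 117649 reaches it, so n = 6.

6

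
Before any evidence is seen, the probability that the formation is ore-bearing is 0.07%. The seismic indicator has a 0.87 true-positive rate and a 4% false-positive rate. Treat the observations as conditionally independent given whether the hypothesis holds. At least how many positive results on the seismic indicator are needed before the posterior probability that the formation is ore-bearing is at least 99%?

4

Prior odds = 0.0007/0.9993 = 7/9993.
Likelihood ratio of a positive result = 0.87/0.04 = 21.75.
Target posterior odds = 0.99/0.01 = 99.
Require 21.75ⁿ ≥ 99 ÷ (7/9993) = 989307/7.
21.75³ = 658503/64 falls short of 989307/7 but 21.75⁴ = 57289761/256 reaches it, so n = 4.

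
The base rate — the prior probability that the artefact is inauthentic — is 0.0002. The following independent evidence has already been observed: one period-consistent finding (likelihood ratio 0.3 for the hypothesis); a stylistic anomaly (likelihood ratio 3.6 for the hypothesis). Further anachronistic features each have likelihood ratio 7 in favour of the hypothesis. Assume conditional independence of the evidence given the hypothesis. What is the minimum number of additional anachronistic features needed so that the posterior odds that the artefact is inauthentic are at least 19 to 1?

6

Prior odds = 0.0002/0.9998 = 1/4999.
Combined Bayes factor of the evidence already in hand = 0.3 × 3.6 = 1.08.
Odds after that evidence = (1/4999) × 1.08 = 27/124975.
Target odds = 19.
Need 7ⁿ ≥ 19 ÷ (27/124975) = 2374525/27.
7⁵ = 16807 falls short of 2374525/27 but 7⁶ = 117649 reaches it, so n = 6.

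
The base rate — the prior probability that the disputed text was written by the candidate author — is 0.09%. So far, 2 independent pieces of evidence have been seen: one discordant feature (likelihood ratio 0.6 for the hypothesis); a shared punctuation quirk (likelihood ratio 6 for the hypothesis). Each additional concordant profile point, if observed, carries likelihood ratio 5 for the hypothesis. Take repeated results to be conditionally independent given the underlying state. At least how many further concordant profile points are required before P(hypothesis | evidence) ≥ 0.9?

Prior odds = 0.0009/0.9991 = 9/9991.
Combined Bayes factor of the evidence already in hand = 0.6 × 6 = 3.6.
Odds after that evidence = (9/9991) × 3.6 = 162/49955.
Target odds = 0.9/0.1 = 9.
Need 5ⁿ ≥ 9 ÷ (162/49955) = 49955/18.
5⁴ = 625 falls short of 49955/18 but 5⁵ = 3125 reaches it, so n = 5.

5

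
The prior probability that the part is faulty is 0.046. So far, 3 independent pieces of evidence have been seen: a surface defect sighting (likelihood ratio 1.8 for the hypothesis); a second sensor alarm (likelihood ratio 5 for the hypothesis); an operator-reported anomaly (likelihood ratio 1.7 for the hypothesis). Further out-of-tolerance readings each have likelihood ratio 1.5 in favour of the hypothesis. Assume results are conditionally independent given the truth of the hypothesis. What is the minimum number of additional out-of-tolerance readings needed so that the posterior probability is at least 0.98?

Prior odds = 0.046/0.954 = 23/477.
Combined Bayes factor of the evidence already in hand = 1.8 × 5 × 1.7 = 15.3.
Odds after that evidence = (23/477) × 15.3 = 391/530.
Target odds = 0.98/0.02 = 49.
Need 1.5ⁿ ≥ 49 ÷ (391/530) = 25970/391.
1.5¹⁰ = 59049/1024 falls short of 25970/391 but 1.5¹¹ = 177147/2048 reaches it, so n = 11.

11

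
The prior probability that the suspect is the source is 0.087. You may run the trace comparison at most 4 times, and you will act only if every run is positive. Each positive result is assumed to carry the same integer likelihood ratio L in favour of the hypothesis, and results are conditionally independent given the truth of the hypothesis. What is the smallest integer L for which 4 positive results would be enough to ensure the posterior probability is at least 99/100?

6

Prior odds = 0.087/0.913 = 87/913.
Target odds = 0.99/0.01 = 99.
Need L⁴ ≥ 99 ÷ (87/913) = 30129/29.
5⁴ = 625 < 30129/29 ≤ 1296 = 6⁴, so L = 6.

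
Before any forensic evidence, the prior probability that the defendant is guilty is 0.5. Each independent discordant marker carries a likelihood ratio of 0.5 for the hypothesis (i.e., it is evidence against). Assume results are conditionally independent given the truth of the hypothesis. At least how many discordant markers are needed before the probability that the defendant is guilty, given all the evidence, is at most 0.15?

3

Prior odds = 0.5/0.5 = 1.
Likelihood ratio per discordant marker = 0.5.
Target posterior odds = 0.15/0.85 = 3/17.
Require 0.5ⁿ ≤ 3/17 ÷ 1 = 3/17.
0.5² = 0.25 is still above 3/17 but 0.5³ = 0.125 is at or below it, so n = 3.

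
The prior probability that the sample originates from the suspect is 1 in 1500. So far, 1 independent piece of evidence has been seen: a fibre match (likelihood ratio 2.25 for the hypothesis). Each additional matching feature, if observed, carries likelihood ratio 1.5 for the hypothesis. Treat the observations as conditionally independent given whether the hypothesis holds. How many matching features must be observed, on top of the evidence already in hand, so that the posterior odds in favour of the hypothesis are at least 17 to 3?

Prior odds = (1/1500)/(1499/1500) = 1/1499.
Bayes factor of the evidence already in hand = 2.25.
Odds after that evidence = (1/1499) × 2.25 = 9/5996.
Target odds = 17/3.
Need 1.5ⁿ ≥ 17/3 ÷ (9/5996) = 101932/27.
1.5²⁰ ≈3325.26 falls short of 101932/27 but 1.5²¹ ≈4987.89 reaches it, so n = 21.

21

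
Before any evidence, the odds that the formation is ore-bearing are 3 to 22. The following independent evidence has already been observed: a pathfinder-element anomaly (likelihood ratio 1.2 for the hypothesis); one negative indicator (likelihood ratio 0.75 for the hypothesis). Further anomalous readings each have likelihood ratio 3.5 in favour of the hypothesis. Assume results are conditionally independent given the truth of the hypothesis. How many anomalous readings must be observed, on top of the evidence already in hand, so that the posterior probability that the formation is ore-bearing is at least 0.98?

5

Prior odds = 3/22.
Combined Bayes factor of the evidence already in hand = 1.2 × 0.75 = 0.9.
Odds after that evidence = (3/22) × 0.9 = 27/220.
Target odds = 0.98/0.02 = 49.
Need 3.5ⁿ ≥ 49 ÷ (27/220) = 10780/27.
3.5⁴ = 150.0625 falls short of 10780/27 but 3.5⁵ = 525.21875 reaches it, so n = 5.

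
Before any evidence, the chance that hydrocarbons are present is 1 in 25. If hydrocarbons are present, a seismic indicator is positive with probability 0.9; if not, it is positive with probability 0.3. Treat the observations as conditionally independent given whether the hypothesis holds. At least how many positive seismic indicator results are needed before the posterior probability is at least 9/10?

Prior odds: 0.04 ÷ 0.96 = 1/24.
Likelihood ratio of a positive = 0.9/0.3 = 3.
Target posterior odds = 0.9/0.1 = 9.
Require 3ⁿ ≥ 9 ÷ (1/24) = 216.
3⁴ = 81 falls short of 216 but 3⁵ = 243 reaches it, so n = 5.

5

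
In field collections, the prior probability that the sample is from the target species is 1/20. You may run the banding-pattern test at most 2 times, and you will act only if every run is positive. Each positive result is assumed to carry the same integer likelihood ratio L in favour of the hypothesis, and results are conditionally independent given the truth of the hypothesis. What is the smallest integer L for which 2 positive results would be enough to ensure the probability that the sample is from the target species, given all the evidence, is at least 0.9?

14

Prior odds = 0.05/0.95 = 1/19.
Target odds = 0.9/0.1 = 9.
Need L² ≥ 9 ÷ (1/19) = 171.
13² = 169 < 171 ≤ 196 = 14², so L = 14.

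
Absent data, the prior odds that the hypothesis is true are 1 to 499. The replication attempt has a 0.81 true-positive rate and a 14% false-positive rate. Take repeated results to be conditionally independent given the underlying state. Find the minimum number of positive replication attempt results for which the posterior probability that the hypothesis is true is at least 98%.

Prior odds = 1/499.
Likelihood ratio of a positive result = 0.81/0.14 = 81/14.
Target odds: 0.98 ÷ 0.02 = 49.
Need (1/499) × (81/14)ⁿ ≥ 49, i.e. (81/14)ⁿ ≥ 24451.
(81/14)⁵ ≈6483.13 falls short of 24451 but (81/14)⁶ ≈37509.6 reaches it, so n = 6.

6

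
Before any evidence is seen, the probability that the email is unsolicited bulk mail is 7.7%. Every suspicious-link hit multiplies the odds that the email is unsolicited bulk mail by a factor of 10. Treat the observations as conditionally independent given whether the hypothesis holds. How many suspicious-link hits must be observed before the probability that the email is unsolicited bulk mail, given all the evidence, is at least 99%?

4

Prior odds: 0.077 ÷ 0.923 = 77/923.
Likelihood ratio per suspicious-link hit = 10.
Target odds: 0.99 ÷ 0.01 = 99.
Need (77/923) × 10ⁿ ≥ 99, i.e. 10ⁿ ≥ 8307/7.
10³ = 1000 falls short of 8307/7 but 10⁴ = 10000 reaches it, so n = 4.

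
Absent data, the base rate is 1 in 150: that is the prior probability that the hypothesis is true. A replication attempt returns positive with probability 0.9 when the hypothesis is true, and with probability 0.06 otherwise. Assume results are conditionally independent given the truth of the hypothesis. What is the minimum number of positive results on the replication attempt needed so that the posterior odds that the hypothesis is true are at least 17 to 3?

Prior odds: (1/150) ÷ (149/150) = 1/149.
Likelihood ratio of a positive result = 0.9/0.06 = 15.
Target odds = 17/3.
Require 15ⁿ ≥ 17/3 ÷ (1/149) = 2533/3.
15² = 225 falls short of 2533/3 but 15³ = 3375 reaches it, so n = 3.

3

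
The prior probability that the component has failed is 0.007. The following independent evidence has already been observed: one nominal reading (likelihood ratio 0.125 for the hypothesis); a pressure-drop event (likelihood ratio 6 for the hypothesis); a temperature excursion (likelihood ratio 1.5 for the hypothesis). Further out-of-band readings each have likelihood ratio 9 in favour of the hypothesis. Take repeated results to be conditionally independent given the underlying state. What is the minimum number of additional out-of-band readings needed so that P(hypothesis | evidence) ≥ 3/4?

3

Prior odds = 0.007/0.993 = 7/993.
Combined Bayes factor of the evidence already in hand = 0.125 × 6 × 1.5 = 1.125.
Odds after that evidence = (7/993) × 1.125 = 21/2648.
Target odds = 0.75/0.25 = 3.
Need 9ⁿ ≥ 3 ÷ (21/2648) = 2648/7.
9² = 81 falls short of 2648/7 but 9³ = 729 reaches it, so n = 3.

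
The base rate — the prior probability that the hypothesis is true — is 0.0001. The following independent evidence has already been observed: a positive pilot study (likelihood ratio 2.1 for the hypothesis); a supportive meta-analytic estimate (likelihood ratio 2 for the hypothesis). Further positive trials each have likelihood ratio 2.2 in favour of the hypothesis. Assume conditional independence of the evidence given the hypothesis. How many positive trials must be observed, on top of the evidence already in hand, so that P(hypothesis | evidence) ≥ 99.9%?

19

Prior odds = 0.0001/0.9999 = 1/9999.
Combined Bayes factor of the evidence already in hand = 2.1 × 2 = 4.2.
Odds after that evidence = (1/9999) × 4.2 = 7/16665.
Target odds = 0.999/0.001 = 999.
Need 2.2ⁿ ≥ 999 ÷ (7/16665) = 16648335/7.
2.2¹⁸ ≈1.4575e+06 falls short of 16648335/7 but 2.2¹⁹ ≈3.2065e+06 reaches it, so n = 19.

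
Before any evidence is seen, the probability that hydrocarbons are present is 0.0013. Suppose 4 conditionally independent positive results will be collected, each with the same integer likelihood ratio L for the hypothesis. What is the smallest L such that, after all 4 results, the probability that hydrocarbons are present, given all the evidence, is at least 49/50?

Prior odds = 0.0013/0.9987 = 13/9987.
Target odds = 0.98/0.02 = 49.
Need L⁴ ≥ 49 ÷ (13/9987) = 489363/13.
13⁴ = 28561 < 489363/13 ≤ 38416 = 14⁴, so L = 14.

14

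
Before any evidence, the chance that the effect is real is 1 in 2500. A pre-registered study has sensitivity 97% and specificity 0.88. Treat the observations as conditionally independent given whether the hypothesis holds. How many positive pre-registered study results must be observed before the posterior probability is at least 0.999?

Prior odds: 0.0004 ÷ 0.9996 = 1/2499.
False-positive rate = 1 − 0.88 = 0.12; likelihood ratio of a positive = 0.97/0.12 = 97/12.
Target posterior odds = 0.999/0.001 = 999.
Require (97/12)ⁿ ≥ 999 ÷ (1/2499) = 2496501.
(97/12)⁷ ≈2.25493e+06 falls short of 2496501 but (97/12)⁸ ≈1.82274e+07 reaches it, so n = 8.

8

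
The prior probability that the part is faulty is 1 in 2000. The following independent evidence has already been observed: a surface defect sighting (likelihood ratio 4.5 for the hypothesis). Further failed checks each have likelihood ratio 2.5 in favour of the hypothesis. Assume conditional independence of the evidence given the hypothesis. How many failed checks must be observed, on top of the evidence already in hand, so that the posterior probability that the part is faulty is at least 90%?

Prior odds = 0.0005/0.9995 = 1/1999.
Bayes factor of the evidence already in hand = 4.5.
Odds after that evidence = (1/1999) × 4.5 = 9/3998.
Target odds = 0.9/0.1 = 9.
Need 2.5ⁿ ≥ 9 ÷ (9/3998) = 3998.
2.5⁹ = 1953125/512 falls short of 3998 but 2.5¹⁰ = 9765625/1024 reaches it, so n = 10.

10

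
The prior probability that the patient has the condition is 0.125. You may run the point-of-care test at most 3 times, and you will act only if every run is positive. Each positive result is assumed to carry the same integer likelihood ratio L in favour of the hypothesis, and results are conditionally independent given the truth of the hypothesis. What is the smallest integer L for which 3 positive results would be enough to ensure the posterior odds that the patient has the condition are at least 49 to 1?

Prior odds = 0.125/0.875 = 1/7.
Target odds = 49.
Need L³ ≥ 49 ÷ (1/7) = 343.
6³ = 216 < 343 ≤ 343 = 7³, so L = 7.

7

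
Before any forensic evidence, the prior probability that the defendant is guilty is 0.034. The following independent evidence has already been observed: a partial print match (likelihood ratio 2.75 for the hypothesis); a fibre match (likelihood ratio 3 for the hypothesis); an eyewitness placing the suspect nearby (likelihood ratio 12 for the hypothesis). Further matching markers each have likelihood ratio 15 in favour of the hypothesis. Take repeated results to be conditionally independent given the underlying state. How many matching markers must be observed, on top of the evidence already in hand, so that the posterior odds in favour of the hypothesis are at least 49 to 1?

1

Prior odds = 0.034/0.966 = 17/483.
Combined Bayes factor of the evidence already in hand = 2.75 × 3 × 12 = 99.
Odds after that evidence = (17/483) × 99 = 561/161.
Target odds = 49.
Need 15ⁿ ≥ 49 ÷ (561/161) = 7889/561.
15¹ = 15, which meets the required 7889/561; so n = 1.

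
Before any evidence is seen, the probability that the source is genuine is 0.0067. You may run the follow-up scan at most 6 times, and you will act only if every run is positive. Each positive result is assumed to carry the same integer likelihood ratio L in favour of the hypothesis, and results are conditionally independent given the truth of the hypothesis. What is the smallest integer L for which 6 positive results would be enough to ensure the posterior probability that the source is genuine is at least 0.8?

Prior odds = 0.0067/0.9933 = 67/9933.
Target odds = 0.8/0.2 = 4.
Need L⁶ ≥ 4 ÷ (67/9933) = 39732/67.
2⁶ = 64 < 39732/67 ≤ 729 = 3⁶, so L = 3.

3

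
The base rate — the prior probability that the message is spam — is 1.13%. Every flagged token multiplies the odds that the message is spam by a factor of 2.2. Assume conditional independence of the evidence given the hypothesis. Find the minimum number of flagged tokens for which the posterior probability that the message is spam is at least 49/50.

11

Prior odds: 0.0113 ÷ 0.9887 = 113/9887.
Likelihood ratio per flagged token = 2.2.
Target posterior odds = 0.98/0.02 = 49.
Require 2.2ⁿ ≥ 49 ÷ (113/9887) = 484463/113.
2.2¹⁰ ≈2655.99 falls short of 484463/113 but 2.2¹¹ ≈5843.18 reaches it, so n = 11.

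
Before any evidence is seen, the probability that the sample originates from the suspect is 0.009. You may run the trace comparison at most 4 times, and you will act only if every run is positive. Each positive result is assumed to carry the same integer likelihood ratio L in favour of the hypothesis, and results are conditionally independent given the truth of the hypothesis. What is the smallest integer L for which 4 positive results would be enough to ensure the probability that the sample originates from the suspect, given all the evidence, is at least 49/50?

Prior odds = 0.009/0.991 = 9/991.
Target odds = 0.98/0.02 = 49.
Need L⁴ ≥ 49 ÷ (9/991) = 48559/9.
8⁴ = 4096 < 48559/9 ≤ 6561 = 9⁴, so L = 9.

9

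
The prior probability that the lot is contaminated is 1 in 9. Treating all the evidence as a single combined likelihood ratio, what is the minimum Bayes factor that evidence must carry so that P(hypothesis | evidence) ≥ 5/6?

Prior odds = (1/9)/(8/9) = 0.125.
Target odds = (5/6)/(1/6) = 5.
Required Bayes factor = 5 ÷ 0.125 = 40.

40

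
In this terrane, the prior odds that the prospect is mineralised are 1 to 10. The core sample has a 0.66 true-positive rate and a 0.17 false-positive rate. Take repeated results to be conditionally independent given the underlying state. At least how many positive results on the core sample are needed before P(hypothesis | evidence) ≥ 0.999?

7

Prior odds = 0.1.
Likelihood ratio of a positive result = 0.66/0.17 = 66/17.
Target posterior odds = 0.999/0.001 = 999.
Need 0.1 × (66/17)ⁿ ≥ 999, i.e. (66/17)ⁿ ≥ 9990.
(66/17)⁶ ≈3424.29 falls short of 9990 but (66/17)⁷ ≈13294.3 reaches it, so n = 7.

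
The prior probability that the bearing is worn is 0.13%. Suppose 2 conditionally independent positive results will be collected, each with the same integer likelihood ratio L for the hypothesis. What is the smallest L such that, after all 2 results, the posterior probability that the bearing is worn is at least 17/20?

Prior odds = 0.0013/0.9987 = 13/9987.
Target odds = 0.85/0.15 = 17/3.
Need L² ≥ 17/3 ÷ (13/9987) = 56593/13.
65² = 4225 < 56593/13 ≤ 4356 = 66², so L = 66.

66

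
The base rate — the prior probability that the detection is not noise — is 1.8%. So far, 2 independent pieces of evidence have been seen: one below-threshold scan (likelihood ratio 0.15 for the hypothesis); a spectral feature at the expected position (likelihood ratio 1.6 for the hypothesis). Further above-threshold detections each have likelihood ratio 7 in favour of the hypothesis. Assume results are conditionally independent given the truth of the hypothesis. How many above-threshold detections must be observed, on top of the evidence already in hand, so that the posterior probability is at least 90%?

Prior odds = 0.018/0.982 = 9/491.
Combined Bayes factor of the evidence already in hand = 0.15 × 1.6 = 0.24.
Odds after that evidence = (9/491) × 0.24 = 54/12275.
Target odds = 0.9/0.1 = 9.
Need 7ⁿ ≥ 9 ÷ (54/12275) = 12275/6.
7³ = 343 falls short of 12275/6 but 7⁴ = 2401 reaches it, so n = 4.

4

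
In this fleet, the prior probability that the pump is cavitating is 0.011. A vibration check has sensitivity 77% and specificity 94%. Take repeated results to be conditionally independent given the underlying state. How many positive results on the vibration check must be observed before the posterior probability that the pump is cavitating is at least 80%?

Prior odds = 0.011/0.989 = 11/989.
False-positive rate = 1 − 0.94 = 0.06; likelihood ratio of a positive = 0.77/0.06 = 77/6.
Target posterior odds = 0.8/0.2 = 4.
Require (77/6)ⁿ ≥ 4 ÷ (11/989) = 3956/11.
(77/6)² = 5929/36 falls short of 3956/11 but (77/6)³ = 456533/216 reaches it, so n = 3.

3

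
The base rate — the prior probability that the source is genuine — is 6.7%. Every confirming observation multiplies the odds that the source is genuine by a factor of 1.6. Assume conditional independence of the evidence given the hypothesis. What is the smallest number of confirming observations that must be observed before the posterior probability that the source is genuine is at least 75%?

8

Prior odds: 0.067 ÷ 0.933 = 67/933.
Likelihood ratio per confirming observation = 1.6.
Target posterior odds = 0.75/0.25 = 3.
Require 1.6ⁿ ≥ 3 ÷ (67/933) = 2799/67.
1.6⁷ = 2097152/78125 falls short of 2799/67 but 1.6⁸ = 16777216/390625 reaches it, so n = 8.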